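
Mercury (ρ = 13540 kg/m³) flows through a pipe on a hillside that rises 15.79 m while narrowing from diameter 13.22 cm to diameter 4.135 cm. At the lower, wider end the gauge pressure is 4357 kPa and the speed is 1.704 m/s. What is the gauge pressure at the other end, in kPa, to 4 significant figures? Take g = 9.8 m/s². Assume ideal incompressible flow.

227.7 kPa

Mass conservation (A₁v₁ = A₂v₂) gives v₂ = 1.704 × 137.3/13.43 = 17.42 m/s.
Energy conservation along the streamline gives P₂ = P₁ − ½ρ(v₂² − v₁²) − ρg(h₂ − h₁).
P₂ = 4357000 + ½·13540·(1.704² − 17.42²) − 13540·9.8·(+15.79) = 4357000 + (-2034000) − (2095000) = 227700 Pa.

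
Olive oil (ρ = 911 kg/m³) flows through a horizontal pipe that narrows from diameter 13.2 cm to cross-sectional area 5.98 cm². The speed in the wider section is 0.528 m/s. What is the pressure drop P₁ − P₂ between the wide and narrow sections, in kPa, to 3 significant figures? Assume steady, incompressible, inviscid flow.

Continuity gives A₁v₁ = A₂v₂, so v₂ = (137 cm²)/(5.98 cm²) × 0.528 m/s = 12.1 m/s.
Along the horizontal streamline, P + ½ρv² is constant.
P₁ − P₂ = ½·911·(12.1² − 0.528²) = ½·911·146 = 66400 Pa.

ΔP ≈ 66.4 kPa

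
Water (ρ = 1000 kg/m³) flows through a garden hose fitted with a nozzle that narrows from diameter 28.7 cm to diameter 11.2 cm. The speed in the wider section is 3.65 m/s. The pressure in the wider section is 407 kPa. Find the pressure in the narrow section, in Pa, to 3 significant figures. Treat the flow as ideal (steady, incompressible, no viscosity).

126000 Pa

Mass conservation (A₁v₁ = A₂v₂) gives v₂ = 3.65 × 647/98.5 = 24.0 m/s.
With no height change, Bernoulli's equation is P₁ + ½ρv₁² = P₂ + ½ρv₂².
P₂ = P₁ − ½ρ(v₂² − v₁²) = 407000 − ½·1000·(24.0² − 3.65²) = 407000 − 281000 = 126000 Pa.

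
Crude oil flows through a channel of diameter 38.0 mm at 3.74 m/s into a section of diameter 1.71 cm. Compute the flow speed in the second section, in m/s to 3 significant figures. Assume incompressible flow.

Continuity gives A₁v₁ = A₂v₂, so v₂ = (11.3 cm²)/(2.30 cm²) × 3.74 m/s = 18.5 m/s.

18.5 m/s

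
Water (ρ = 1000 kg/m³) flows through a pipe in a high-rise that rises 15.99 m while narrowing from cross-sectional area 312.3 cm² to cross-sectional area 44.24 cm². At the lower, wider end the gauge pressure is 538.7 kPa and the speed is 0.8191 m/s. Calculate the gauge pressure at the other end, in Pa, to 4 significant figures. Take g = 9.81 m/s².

Continuity gives A₁v₁ = A₂v₂, so v₂ = (312.3 cm²)/(44.24 cm²) × 0.8191 m/s = 5.782 m/s.
Bernoulli: P₁ + ½ρv₁² + ρg h₁ = P₂ + ½ρv₂² + ρg h₂, so P₂ = P₁ + ½ρ(v₁² − v₂²) − ρg(h₂ − h₁).
P₂ = 538700 + ½·1000·(0.8191² − 5.782²) − 1000·9.81·(+15.99) = 538700 + (-16380) − (156900) = 365500 Pa.

365500 Pa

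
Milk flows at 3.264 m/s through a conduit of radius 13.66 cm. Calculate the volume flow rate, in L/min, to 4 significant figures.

Q = 11480 L/min

Q = A·v = 0.05862 m² × 3.264 m/s = 0.1913 m³/s.
Converting: 0.1913 m³/s × 60000 = 11480 L/min.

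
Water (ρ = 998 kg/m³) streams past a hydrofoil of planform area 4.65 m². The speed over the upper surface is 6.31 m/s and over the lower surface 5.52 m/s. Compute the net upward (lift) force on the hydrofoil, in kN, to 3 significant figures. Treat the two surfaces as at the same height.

From P + ½ρv² = const at equal height, P_low − P_up = ½ρ(v_up² − v_low²).
ΔP = ½·998·(6.31² − 5.52²) = 4660 Pa.
Lift = ΔP · A = 4660 × 4.65 = 21700 N.

F = 21.7 kN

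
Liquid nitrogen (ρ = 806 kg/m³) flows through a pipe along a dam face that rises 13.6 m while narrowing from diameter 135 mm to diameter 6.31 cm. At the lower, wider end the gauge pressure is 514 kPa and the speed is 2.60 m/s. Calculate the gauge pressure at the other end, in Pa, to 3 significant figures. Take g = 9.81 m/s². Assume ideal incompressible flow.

Mass conservation (A₁v₁ = A₂v₂) gives v₂ = 2.60 × 143/31.3 = 11.9 m/s.
Bernoulli: P₁ + ½ρv₁² + ρg h₁ = P₂ + ½ρv₂² + ρg h₂, so P₂ = P₁ + ½ρ(v₁² − v₂²) − ρg(h₂ − h₁).
P₂ = 514000 + ½·806·(2.60² − 11.9²) − 806·9.81·(+13.6) = 514000 + (-54400) − (108000) = 352000 Pa.

P₂ = 352000 Pa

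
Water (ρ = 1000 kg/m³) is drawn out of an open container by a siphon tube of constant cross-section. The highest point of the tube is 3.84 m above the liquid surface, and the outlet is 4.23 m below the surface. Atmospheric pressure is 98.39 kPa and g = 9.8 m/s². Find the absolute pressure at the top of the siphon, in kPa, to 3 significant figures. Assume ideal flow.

19.3 kPa

Bernoulli surface→outlet gives ½v² = g·h_out, so v = √(2·9.8·4.23) = 9.11 m/s.
With constant cross-section the crest speed equals v; applying Bernoulli from the surface up to the crest, P_top = P_atm − ½ρv² − ρg·h_top.
P_top = 98390 − ½·1000·9.11² − 1000·9.8·3.84 = 19300 Pa.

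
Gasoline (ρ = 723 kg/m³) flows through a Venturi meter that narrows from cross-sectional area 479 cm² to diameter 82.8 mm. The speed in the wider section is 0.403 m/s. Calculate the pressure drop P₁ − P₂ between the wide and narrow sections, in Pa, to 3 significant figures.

ΔP ≈ 4590 Pa

Continuity gives A₁v₁ = A₂v₂, so v₂ = (479 cm²)/(53.8 cm²) × 0.403 m/s = 3.59 m/s.
The pipe is horizontal, so Bernoulli reduces to P₁ + ½ρv₁² = P₂ + ½ρv₂².
P₁ − P₂ = ½·723·(3.59² − 0.403²) = ½·723·12.7 = 4590 Pa.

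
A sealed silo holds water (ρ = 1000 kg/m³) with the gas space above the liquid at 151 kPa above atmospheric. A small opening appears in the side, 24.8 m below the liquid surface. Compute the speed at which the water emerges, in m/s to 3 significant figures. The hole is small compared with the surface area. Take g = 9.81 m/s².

Take point 1 at the surface (v₁ ≈ 0) and point 2 at the hole (at atmospheric pressure). Bernoulli: P₁ + ρg h = P_atm + ½ρv₂².
With P₁ − P_atm = 151000 Pa, v₂ = √(2gh + 2ΔP/ρ) = √(2·9.81·24.8 + 2·151000/1000) = 28.1 m/s.

v = 28.1 m/s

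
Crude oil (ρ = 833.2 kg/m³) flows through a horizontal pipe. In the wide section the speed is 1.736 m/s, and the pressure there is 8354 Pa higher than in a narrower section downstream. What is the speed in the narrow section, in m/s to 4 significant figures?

v₂ ≈ 4.803 m/s

Horizontal Bernoulli: P₁ + ½ρv₁² = P₂ + ½ρv₂², so v₂² = v₁² + 2(P₁ − P₂)/ρ.
v₂ = √(1.736² + 2·8354/833.2) = √(3.014 + 20.05) = 4.803 m/s.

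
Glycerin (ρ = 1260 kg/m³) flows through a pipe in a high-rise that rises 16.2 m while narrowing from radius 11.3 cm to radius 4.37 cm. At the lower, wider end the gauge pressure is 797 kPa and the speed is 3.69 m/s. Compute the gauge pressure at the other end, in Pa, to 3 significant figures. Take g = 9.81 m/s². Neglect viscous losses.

P₂ ≈ 222000 Pa

By continuity, v₂ = v₁·A₁/A₂ = 3.69·(401/60.0) = 24.7 m/s.
Bernoulli: P₁ + ½ρv₁² + ρg h₁ = P₂ + ½ρv₂² + ρg h₂, so P₂ = P₁ + ½ρ(v₁² − v₂²) − ρg(h₂ − h₁).
P₂ = 797000 + ½·1260·(3.69² − 24.7²) − 1260·9.81·(+16.2) = 797000 + (-375000) − (200000) = 222000 Pa.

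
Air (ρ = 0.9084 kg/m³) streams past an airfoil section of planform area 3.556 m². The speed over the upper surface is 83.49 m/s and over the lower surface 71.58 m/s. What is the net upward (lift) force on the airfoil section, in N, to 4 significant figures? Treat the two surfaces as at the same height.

2983 N

With equal heights on the two surfaces, Bernoulli gives P_lower − P_upper = ½ρ(v_upper² − v_lower²).
ΔP = ½·0.9084·(83.49² − 71.58²) = 838.9 Pa.
Lift = ΔP · A = 838.9 × 3.556 = 2983 N.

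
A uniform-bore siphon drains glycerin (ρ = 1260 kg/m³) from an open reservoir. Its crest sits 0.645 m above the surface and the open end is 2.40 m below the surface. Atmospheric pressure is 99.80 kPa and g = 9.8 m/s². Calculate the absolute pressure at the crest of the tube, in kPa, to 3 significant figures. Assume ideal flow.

From the surface to the outlet (both open to atmosphere, surface at rest): v = √(2g·h_out) = √(2·9.8·2.40) = 6.86 m/s.
With constant cross-section the crest speed equals v; applying Bernoulli from the surface up to the crest, P_top = P_atm − ½ρv² − ρg·h_top.
P_top = 99800 − ½·1260·6.86² − 1260·9.8·0.645 = 62200 Pa.

P_top ≈ 62.2 kPa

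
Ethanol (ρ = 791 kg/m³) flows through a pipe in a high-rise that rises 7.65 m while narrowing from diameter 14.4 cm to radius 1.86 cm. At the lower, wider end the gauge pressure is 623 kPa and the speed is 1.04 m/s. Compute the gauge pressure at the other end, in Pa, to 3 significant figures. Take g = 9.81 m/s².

P₂ = 468000 Pa

The volume flow rate is constant, so v₂ = (A₁/A₂)v₁ = (163/10.9)·1.04 = 15.6 m/s.
Bernoulli: P₁ + ½ρv₁² + ρg h₁ = P₂ + ½ρv₂² + ρg h₂, so P₂ = P₁ + ½ρ(v₁² − v₂²) − ρg(h₂ − h₁).
P₂ = 623000 + ½·791·(1.04² − 15.6²) − 791·9.81·(+7.65) = 623000 + (-95600) − (59400) = 468000 Pa.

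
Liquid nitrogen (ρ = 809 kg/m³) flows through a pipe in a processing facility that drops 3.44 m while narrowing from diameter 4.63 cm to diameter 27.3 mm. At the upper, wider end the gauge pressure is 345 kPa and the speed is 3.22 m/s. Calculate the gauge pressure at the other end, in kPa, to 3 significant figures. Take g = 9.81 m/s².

Continuity gives A₁v₁ = A₂v₂, so v₂ = (16.8 cm²)/(5.85 cm²) × 3.22 m/s = 9.26 m/s.
Bernoulli: P₁ + ½ρv₁² + ρg h₁ = P₂ + ½ρv₂² + ρg h₂, so P₂ = P₁ + ½ρ(v₁² − v₂²) − ρg(h₂ − h₁).
P₂ = 345000 + ½·809·(3.22² − 9.26²) − 809·9.81·(−3.44) = 345000 + (-30500) − (-27300) = 342000 Pa.

P₂ ≈ 342 kPa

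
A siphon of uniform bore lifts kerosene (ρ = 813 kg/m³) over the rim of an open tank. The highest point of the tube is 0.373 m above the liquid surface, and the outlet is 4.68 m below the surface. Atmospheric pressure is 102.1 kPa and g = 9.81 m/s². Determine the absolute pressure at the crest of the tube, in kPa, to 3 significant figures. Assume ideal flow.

Bernoulli surface→outlet gives ½v² = g·h_out, so v = √(2·9.81·4.68) = 9.58 m/s.
The bore is uniform, so the speed at the crest is the same v. Bernoulli surface→crest: P_atm = P_top + ½ρv² + ρg·h_top.
P_top = 102100 − ½·813·9.58² − 813·9.81·0.373 = 61800 Pa.

P_top ≈ 61.8 kPa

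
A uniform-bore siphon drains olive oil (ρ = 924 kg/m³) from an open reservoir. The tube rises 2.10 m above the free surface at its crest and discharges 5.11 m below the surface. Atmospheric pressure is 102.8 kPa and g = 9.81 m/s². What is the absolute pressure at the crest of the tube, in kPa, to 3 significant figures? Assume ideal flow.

Bernoulli surface→outlet gives ½v² = g·h_out, so v = √(2·9.81·5.11) = 10.0 m/s.
Continuity keeps v the same throughout the tube; from surface to crest, P_atm + 0 = P_top + ½ρv² + ρg·h_top.
P_top = 102800 − ½·924·10.0² − 924·9.81·2.10 = 37400 Pa.

P_top ≈ 37.4 kPa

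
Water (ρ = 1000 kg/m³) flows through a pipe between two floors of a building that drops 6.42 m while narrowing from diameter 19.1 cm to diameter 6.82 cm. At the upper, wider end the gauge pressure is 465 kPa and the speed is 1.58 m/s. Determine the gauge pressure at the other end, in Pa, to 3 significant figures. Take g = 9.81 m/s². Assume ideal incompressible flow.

Mass conservation (A₁v₁ = A₂v₂) gives v₂ = 1.58 × 287/36.5 = 12.4 m/s.
Applying Bernoulli between the two ends and solving for P₂: P₂ = P₁ + ½ρ(v₁² − v₂²) − ρgΔh.
P₂ = 465000 + ½·1000·(1.58² − 12.4²) − 1000·9.81·(−6.42) = 465000 + (-75500) − (-63000) = 452000 Pa.

P₂ ≈ 452000 Pa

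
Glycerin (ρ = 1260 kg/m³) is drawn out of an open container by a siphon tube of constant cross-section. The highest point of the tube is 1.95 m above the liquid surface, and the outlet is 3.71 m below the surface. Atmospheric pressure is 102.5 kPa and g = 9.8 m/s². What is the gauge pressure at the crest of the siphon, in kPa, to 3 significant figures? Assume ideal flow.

-69.9 kPa

The outlet speed comes from Torricelli: v = √(2g·3.71) = 8.53 m/s.
The bore is uniform, so the speed at the crest is the same v. Bernoulli surface→crest: P_atm = P_top + ½ρv² + ρg·h_top.
P_top = 102500 − ½·1260·8.53² − 1260·9.8·1.95 = 32600 Pa. So P_gauge = P_top − P_atm = -69900 Pa.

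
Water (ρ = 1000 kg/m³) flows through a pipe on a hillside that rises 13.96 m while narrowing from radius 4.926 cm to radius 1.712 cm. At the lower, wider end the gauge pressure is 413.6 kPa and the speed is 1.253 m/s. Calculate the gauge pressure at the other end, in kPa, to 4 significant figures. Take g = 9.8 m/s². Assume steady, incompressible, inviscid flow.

223.8 kPa

By continuity, v₂ = v₁·A₁/A₂ = 1.253·(76.23/9.208) = 10.37 m/s.
Energy conservation along the streamline gives P₂ = P₁ − ½ρ(v₂² − v₁²) − ρg(h₂ − h₁).
P₂ = 413600 + ½·1000·(1.253² − 10.37²) − 1000·9.8·(+13.96) = 413600 + (-53020) − (136800) = 223800 Pa.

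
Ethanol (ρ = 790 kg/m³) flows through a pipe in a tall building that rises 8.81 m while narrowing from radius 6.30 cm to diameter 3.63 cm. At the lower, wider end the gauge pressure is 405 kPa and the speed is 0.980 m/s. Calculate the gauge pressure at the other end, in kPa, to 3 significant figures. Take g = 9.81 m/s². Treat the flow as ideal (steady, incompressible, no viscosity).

282 kPa

By continuity, v₂ = v₁·A₁/A₂ = 0.980·(125/10.3) = 11.8 m/s.
Bernoulli: P₁ + ½ρv₁² + ρg h₁ = P₂ + ½ρv₂² + ρg h₂, so P₂ = P₁ + ½ρ(v₁² − v₂²) − ρg(h₂ − h₁).
P₂ = 405000 + ½·790·(0.980² − 11.8²) − 790·9.81·(+8.81) = 405000 + (-54700) − (68300) = 282000 Pa.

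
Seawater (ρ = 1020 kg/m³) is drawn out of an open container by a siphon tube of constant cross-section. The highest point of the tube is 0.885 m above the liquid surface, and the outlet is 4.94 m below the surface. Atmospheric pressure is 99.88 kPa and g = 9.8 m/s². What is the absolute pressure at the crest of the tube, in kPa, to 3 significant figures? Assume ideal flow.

41.7 kPa

Bernoulli surface→outlet gives ½v² = g·h_out, so v = √(2·9.8·4.94) = 9.84 m/s.
Continuity keeps v the same throughout the tube; from surface to crest, P_atm + 0 = P_top + ½ρv² + ρg·h_top.
P_top = 99880 − ½·1020·9.84² − 1020·9.8·0.885 = 41700 Pa.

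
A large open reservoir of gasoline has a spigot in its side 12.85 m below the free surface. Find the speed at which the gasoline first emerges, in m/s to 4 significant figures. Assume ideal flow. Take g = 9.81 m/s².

v = 15.88 m/s

The surface is effectively still and both ends are open, so ½v² = gh and v = √(2·9.81·12.85) = 15.88 m/s.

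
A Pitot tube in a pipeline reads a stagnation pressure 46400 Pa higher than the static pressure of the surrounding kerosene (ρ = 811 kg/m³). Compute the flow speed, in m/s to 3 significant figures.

The dynamic pressure equals the rise in static pressure at the stagnation point: ΔP = ½ρv².
v = √(2ΔP/ρ) = √(2·46400/811) = 10.7 m/s.

v ≈ 10.7 m/s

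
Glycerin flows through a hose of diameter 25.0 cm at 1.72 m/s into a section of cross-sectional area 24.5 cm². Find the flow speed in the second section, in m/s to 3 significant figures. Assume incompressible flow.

34.5 m/s

Mass conservation (A₁v₁ = A₂v₂) gives v₂ = 1.72 × 491/24.5 = 34.5 m/s.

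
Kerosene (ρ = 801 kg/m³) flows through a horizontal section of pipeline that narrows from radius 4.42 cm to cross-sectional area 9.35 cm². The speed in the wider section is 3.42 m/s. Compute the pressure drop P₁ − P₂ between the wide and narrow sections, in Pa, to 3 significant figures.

Mass conservation (A₁v₁ = A₂v₂) gives v₂ = 3.42 × 61.4/9.35 = 22.4 m/s.
Along the horizontal streamline, P + ½ρv² is constant.
P₁ − P₂ = ½·801·(22.4² − 3.42²) = ½·801·492 = 197000 Pa.

ΔP ≈ 197000 Pa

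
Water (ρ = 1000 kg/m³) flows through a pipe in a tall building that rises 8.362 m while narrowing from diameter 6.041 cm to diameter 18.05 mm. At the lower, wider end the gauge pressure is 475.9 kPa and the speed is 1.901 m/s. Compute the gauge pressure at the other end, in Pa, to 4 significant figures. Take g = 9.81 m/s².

By continuity, v₂ = v₁·A₁/A₂ = 1.901·(28.66/2.559) = 21.29 m/s.
Energy conservation along the streamline gives P₂ = P₁ − ½ρ(v₂² − v₁²) − ρg(h₂ − h₁).
P₂ = 475900 + ½·1000·(1.901² − 21.29²) − 1000·9.81·(+8.362) = 475900 + (-224900) − (82030) = 169000 Pa.

P₂ = 169000 Pa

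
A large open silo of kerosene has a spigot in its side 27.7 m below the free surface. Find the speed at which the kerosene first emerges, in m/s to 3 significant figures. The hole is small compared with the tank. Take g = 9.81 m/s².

v ≈ 23.3 m/s

The surface is effectively still and both ends are open, so ½v² = gh and v = √(2·9.81·27.7) = 23.3 m/s.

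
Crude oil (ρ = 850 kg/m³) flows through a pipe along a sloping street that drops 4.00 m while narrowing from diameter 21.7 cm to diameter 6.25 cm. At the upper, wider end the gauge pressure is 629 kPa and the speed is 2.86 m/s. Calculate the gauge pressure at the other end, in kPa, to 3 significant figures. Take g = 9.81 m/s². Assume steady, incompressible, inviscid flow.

P₂ ≈ 161 kPa

Mass conservation (A₁v₁ = A₂v₂) gives v₂ = 2.86 × 370/30.7 = 34.5 m/s.
Bernoulli: P₁ + ½ρv₁² + ρg h₁ = P₂ + ½ρv₂² + ρg h₂, so P₂ = P₁ + ½ρ(v₁² − v₂²) − ρg(h₂ − h₁).
P₂ = 629000 + ½·850·(2.86² − 34.5²) − 850·9.81·(−4.00) = 629000 + (-502000) − (-33400) = 161000 Pa.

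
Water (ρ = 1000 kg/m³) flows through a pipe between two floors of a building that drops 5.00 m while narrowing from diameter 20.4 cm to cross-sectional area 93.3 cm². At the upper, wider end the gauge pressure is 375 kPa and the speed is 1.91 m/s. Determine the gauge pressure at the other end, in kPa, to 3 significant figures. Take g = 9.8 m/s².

By continuity, v₂ = v₁·A₁/A₂ = 1.91·(327/93.3) = 6.69 m/s.
Energy conservation along the streamline gives P₂ = P₁ − ½ρ(v₂² − v₁²) − ρg(h₂ − h₁).
P₂ = 375000 + ½·1000·(1.91² − 6.69²) − 1000·9.8·(−5.00) = 375000 + (-20600) − (-49000) = 403000 Pa.

P₂ ≈ 403 kPa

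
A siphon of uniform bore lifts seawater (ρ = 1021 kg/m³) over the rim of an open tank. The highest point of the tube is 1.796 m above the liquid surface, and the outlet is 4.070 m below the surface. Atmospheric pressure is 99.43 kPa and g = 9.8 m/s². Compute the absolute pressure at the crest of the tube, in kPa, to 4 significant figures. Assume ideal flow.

P_top ≈ 40.74 kPa

From the surface to the outlet (both open to atmosphere, surface at rest): v = √(2g·h_out) = √(2·9.8·4.070) = 8.932 m/s.
Continuity keeps v the same throughout the tube; from surface to crest, P_atm + 0 = P_top + ½ρv² + ρg·h_top.
P_top = 99430 − ½·1021·8.932² − 1021·9.8·1.796 = 40740 Pa.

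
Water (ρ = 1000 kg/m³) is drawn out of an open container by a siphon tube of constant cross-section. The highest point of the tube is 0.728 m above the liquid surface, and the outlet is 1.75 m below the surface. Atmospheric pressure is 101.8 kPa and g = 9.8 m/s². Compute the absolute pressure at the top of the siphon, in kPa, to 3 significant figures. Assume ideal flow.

From the surface to the outlet (both open to atmosphere, surface at rest): v = √(2g·h_out) = √(2·9.8·1.75) = 5.86 m/s.
The bore is uniform, so the speed at the crest is the same v. Bernoulli surface→crest: P_atm = P_top + ½ρv² + ρg·h_top.
P_top = 101800 − ½·1000·5.86² − 1000·9.8·0.728 = 77500 Pa.

77.5 kPa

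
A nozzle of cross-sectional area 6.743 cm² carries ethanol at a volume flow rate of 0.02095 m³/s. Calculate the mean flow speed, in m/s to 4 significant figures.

Q = 0.02095 m³/s = 0.02095 m³/s.
v = Q/A = 0.02095 / 0.0006743 = 31.07 m/s.

v ≈ 31.07 m/s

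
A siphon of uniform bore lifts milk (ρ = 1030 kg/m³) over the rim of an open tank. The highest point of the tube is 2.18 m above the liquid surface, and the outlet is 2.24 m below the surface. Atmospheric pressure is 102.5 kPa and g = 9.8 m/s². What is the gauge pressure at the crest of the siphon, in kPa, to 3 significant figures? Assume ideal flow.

Bernoulli surface→outlet gives ½v² = g·h_out, so v = √(2·9.8·2.24) = 6.63 m/s.
The bore is uniform, so the speed at the crest is the same v. Bernoulli surface→crest: P_atm = P_top + ½ρv² + ρg·h_top.
P_top = 102500 − ½·1030·6.63² − 1030·9.8·2.18 = 57900 Pa. So P_gauge = P_top − P_atm = -44600 Pa.

-44.6 kPa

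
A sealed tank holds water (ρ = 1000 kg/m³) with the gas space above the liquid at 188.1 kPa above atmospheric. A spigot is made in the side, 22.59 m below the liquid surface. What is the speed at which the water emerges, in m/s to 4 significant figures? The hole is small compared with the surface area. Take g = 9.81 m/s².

Take point 1 at the surface (v₁ ≈ 0) and point 2 at the hole (at atmospheric pressure). Bernoulli: P₁ + ρg h = P_atm + ½ρv₂².
With P₁ − P_atm = 188100 Pa, v₂ = √(2gh + 2ΔP/ρ) = √(2·9.81·22.59 + 2·188100/1000) = 28.63 m/s.

28.63 m/s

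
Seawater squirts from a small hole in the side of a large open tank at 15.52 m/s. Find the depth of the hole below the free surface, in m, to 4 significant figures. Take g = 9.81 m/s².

For a small hole in a large open tank, ½v² = gh, giving h = v²/(2g).
h = 15.52²/(2·9.81) = 240.9/19.62 = 12.28 m.

12.28 m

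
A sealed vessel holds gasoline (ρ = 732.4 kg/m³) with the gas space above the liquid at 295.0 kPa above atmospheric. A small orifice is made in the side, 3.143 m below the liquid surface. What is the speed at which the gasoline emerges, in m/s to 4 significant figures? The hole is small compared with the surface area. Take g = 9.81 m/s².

29.45 m/s

Take point 1 at the surface (v₁ ≈ 0) and point 2 at the hole (at atmospheric pressure). Bernoulli: P₁ + ρg h = P_atm + ½ρv₂².
With P₁ − P_atm = 295000 Pa, v₂ = √(2gh + 2ΔP/ρ) = √(2·9.81·3.143 + 2·295000/732.4) = 29.45 m/s.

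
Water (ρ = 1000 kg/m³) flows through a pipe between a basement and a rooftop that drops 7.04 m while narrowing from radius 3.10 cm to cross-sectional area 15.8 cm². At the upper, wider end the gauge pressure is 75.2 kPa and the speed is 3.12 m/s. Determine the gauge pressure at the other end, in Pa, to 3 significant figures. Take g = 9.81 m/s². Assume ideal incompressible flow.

Continuity gives A₁v₁ = A₂v₂, so v₂ = (30.2 cm²)/(15.8 cm²) × 3.12 m/s = 5.96 m/s.
Energy conservation along the streamline gives P₂ = P₁ − ½ρ(v₂² − v₁²) − ρg(h₂ − h₁).
P₂ = 75200 + ½·1000·(3.12² − 5.96²) − 1000·9.81·(−7.04) = 75200 + (-12900) − (-69100) = 131000 Pa.

131000 Pa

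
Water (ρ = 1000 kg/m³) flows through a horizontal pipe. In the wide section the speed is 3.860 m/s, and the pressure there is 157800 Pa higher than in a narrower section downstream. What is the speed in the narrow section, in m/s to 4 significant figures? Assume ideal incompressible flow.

18.18 m/s

Along the level pipe P + ½ρv² is conserved, hence v₂² = v₁² + 2(P₁ − P₂)/ρ.
v₂ = √(3.860² + 2·157800/1000) = √(14.90 + 315.6) = 18.18 m/s.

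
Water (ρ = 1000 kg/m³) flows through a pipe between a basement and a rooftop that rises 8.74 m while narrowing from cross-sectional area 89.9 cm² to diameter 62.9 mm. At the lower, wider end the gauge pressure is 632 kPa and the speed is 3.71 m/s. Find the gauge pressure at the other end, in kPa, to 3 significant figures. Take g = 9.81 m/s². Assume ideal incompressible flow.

496 kPa

By continuity, v₂ = v₁·A₁/A₂ = 3.71·(89.9/31.1) = 10.7 m/s.
Applying Bernoulli between the two ends and solving for P₂: P₂ = P₁ + ½ρ(v₁² − v₂²) − ρgΔh.
P₂ = 632000 + ½·1000·(3.71² − 10.7²) − 1000·9.81·(+8.74) = 632000 + (-50700) − (85700) = 496000 Pa.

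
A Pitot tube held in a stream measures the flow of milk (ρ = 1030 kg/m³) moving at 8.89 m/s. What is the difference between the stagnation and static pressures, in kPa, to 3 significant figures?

At the stagnation point the flow is brought to rest, so Bernoulli gives P_stag − P_static = ½ρv².
ΔP = ½·1030·8.89² = 40700 Pa.

ΔP = 40.7 kPa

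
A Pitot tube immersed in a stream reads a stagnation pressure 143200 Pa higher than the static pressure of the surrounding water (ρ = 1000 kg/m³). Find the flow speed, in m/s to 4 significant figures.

16.92 m/s

The dynamic pressure equals the rise in static pressure at the stagnation point: ΔP = ½ρv².
v = √(2ΔP/ρ) = √(2·143200/1000) = 16.92 m/s.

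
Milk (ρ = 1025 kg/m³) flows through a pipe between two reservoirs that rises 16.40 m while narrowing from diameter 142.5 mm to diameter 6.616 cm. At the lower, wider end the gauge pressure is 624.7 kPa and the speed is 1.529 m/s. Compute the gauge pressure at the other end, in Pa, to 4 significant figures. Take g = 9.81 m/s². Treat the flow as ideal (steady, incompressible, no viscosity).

The volume flow rate is constant, so v₂ = (A₁/A₂)v₁ = (159.5/34.38)·1.529 = 7.093 m/s.
Bernoulli: P₁ + ½ρv₁² + ρg h₁ = P₂ + ½ρv₂² + ρg h₂, so P₂ = P₁ + ½ρ(v₁² − v₂²) − ρg(h₂ − h₁).
P₂ = 624700 + ½·1025·(1.529² − 7.093²) − 1025·9.81·(+16.40) = 624700 + (-24590) − (164900) = 435200 Pa.

P₂ = 435200 Pa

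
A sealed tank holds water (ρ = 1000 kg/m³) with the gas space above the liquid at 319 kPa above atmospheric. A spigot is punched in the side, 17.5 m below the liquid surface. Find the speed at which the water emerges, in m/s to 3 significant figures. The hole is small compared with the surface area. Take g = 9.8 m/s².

v ≈ 31.3 m/s

Take point 1 at the surface (v₁ ≈ 0) and point 2 at the hole (at atmospheric pressure). Bernoulli: P₁ + ρg h = P_atm + ½ρv₂².
With P₁ − P_atm = 319000 Pa, v₂ = √(2gh + 2ΔP/ρ) = √(2·9.8·17.5 + 2·319000/1000) = 31.3 m/s.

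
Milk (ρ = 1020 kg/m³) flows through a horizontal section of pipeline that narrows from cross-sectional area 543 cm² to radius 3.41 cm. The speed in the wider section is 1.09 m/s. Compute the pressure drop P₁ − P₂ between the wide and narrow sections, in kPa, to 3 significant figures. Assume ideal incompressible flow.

Mass conservation (A₁v₁ = A₂v₂) gives v₂ = 1.09 × 543/36.5 = 16.2 m/s.
Bernoulli (h₁ = h₂): P₁ − P₂ = ½ρ(v₂² − v₁²).
P₁ − P₂ = ½·1020·(16.2² − 1.09²) = ½·1020·261 = 133000 Pa.

ΔP = 133 kPa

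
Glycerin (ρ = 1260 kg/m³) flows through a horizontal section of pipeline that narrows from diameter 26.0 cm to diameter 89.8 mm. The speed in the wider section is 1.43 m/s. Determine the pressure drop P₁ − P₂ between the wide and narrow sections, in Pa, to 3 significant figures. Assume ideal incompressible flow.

ΔP = 89200 Pa

Continuity gives A₁v₁ = A₂v₂, so v₂ = (531 cm²)/(63.3 cm²) × 1.43 m/s = 12.0 m/s.
With no height change, Bernoulli's equation is P₁ + ½ρv₁² = P₂ + ½ρv₂².
P₁ − P₂ = ½·1260·(12.0² − 1.43²) = ½·1260·142 = 89200 Pa.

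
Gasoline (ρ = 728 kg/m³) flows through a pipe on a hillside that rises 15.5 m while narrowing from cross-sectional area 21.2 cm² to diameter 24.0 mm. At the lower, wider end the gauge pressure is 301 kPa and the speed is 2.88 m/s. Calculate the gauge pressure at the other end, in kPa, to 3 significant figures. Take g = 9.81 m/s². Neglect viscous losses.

The volume flow rate is constant, so v₂ = (A₁/A₂)v₁ = (21.2/4.52)·2.88 = 13.5 m/s.
Energy conservation along the streamline gives P₂ = P₁ − ½ρ(v₂² − v₁²) − ρg(h₂ − h₁).
P₂ = 301000 + ½·728·(2.88² − 13.5²) − 728·9.81·(+15.5) = 301000 + (-63300) − (111000) = 127000 Pa.

P₂ = 127 kPa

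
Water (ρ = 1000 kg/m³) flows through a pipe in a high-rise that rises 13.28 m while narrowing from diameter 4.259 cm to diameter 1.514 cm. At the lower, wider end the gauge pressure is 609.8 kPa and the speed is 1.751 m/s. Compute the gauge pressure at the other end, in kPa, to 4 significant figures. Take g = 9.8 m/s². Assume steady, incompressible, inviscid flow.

The volume flow rate is constant, so v₂ = (A₁/A₂)v₁ = (14.25/1.800)·1.751 = 13.86 m/s.
Energy conservation along the streamline gives P₂ = P₁ − ½ρ(v₂² − v₁²) − ρg(h₂ − h₁).
P₂ = 609800 + ½·1000·(1.751² − 13.86²) − 1000·9.8·(+13.28) = 609800 + (-94470) − (130100) = 385200 Pa.

P₂ ≈ 385.2 kPa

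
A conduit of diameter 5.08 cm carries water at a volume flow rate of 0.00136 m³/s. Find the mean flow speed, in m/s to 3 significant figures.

Q = 0.00136 m³/s = 0.00136 m³/s.
v = Q/A = 0.00136 / 0.00203 = 0.671 m/s.

v = 0.671 m/s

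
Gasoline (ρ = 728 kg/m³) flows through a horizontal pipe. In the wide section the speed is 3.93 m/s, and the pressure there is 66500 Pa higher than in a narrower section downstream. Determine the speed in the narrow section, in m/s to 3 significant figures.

Along the level pipe P + ½ρv² is conserved, hence v₂² = v₁² + 2(P₁ − P₂)/ρ.
v₂ = √(3.93² + 2·66500/728) = √(15.4 + 183) = 14.1 m/s.

v₂ = 14.1 m/s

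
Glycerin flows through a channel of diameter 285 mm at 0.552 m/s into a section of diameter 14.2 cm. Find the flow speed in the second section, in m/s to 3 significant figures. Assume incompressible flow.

The volume flow rate is constant, so v₂ = (A₁/A₂)v₁ = (638/158)·0.552 = 2.22 m/s.

2.22 m/s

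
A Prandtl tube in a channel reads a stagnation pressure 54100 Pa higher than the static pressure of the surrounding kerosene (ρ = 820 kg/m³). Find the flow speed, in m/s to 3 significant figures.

v = 11.5 m/s

At the stagnation point the flow is brought to rest, so Bernoulli gives P_stag − P_static = ½ρv².
v = √(2ΔP/ρ) = √(2·54100/820) = 11.5 m/s.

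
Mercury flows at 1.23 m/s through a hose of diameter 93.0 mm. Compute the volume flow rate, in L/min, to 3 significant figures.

Q = A·v = 0.00679 m² × 1.23 m/s = 0.00836 m³/s.
Converting: 0.00836 m³/s × 60000 = 501 L/min.

Q = 501 L/min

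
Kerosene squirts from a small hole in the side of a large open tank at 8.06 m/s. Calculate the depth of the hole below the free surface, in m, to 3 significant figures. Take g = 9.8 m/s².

3.31 m

For a small hole in a large open tank, ½v² = gh, giving h = v²/(2g).
h = 8.06²/(2·9.8) = 65.0/19.60 = 3.31 m.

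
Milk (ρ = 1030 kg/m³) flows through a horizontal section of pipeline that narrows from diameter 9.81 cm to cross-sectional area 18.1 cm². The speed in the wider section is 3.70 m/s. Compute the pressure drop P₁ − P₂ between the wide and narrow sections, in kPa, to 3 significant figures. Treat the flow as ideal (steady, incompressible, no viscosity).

By continuity, v₂ = v₁·A₁/A₂ = 3.70·(75.6/18.1) = 15.5 m/s.
With no height change, Bernoulli's equation is P₁ + ½ρv₁² = P₂ + ½ρv₂².
P₁ − P₂ = ½·1030·(15.5² − 3.70²) = ½·1030·225 = 116000 Pa.

ΔP ≈ 116 kPa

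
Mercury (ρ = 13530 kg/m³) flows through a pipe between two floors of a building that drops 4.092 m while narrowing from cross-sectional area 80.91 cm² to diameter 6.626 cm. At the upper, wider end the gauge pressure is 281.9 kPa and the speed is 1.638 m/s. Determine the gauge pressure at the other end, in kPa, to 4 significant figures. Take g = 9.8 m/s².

P₂ = 742.7 kPa

Mass conservation (A₁v₁ = A₂v₂) gives v₂ = 1.638 × 80.91/34.48 = 3.843 m/s.
Bernoulli: P₁ + ½ρv₁² + ρg h₁ = P₂ + ½ρv₂² + ρg h₂, so P₂ = P₁ + ½ρ(v₁² − v₂²) − ρg(h₂ − h₁).
P₂ = 281900 + ½·13530·(1.638² − 3.843²) − 13530·9.8·(−4.092) = 281900 + (-81780) − (-542600) = 742700 Pa.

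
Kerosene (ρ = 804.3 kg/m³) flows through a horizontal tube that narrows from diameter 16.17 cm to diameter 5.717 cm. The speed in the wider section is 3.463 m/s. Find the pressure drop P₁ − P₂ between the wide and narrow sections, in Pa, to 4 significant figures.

By continuity, v₂ = v₁·A₁/A₂ = 3.463·(205.4/25.67) = 27.70 m/s.
Bernoulli (h₁ = h₂): P₁ − P₂ = ½ρ(v₂² − v₁²).
P₁ − P₂ = ½·804.3·(27.70² − 3.463²) = ½·804.3·755.5 = 303800 Pa.

303800 Pa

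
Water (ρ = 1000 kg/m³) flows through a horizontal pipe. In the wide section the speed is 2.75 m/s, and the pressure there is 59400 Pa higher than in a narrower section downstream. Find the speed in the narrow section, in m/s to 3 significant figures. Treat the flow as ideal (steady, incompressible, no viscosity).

Horizontal Bernoulli: P₁ + ½ρv₁² = P₂ + ½ρv₂², so v₂² = v₁² + 2(P₁ − P₂)/ρ.
v₂ = √(2.75² + 2·59400/1000) = √(7.56 + 119) = 11.2 m/s.

11.2 m/s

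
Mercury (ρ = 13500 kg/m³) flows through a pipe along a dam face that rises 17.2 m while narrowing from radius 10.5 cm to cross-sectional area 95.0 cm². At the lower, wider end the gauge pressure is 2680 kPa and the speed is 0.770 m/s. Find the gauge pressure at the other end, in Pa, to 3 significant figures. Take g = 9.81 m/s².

Mass conservation (A₁v₁ = A₂v₂) gives v₂ = 0.770 × 346/95.0 = 2.81 m/s.
Applying Bernoulli between the two ends and solving for P₂: P₂ = P₁ + ½ρ(v₁² − v₂²) − ρgΔh.
P₂ = 2680000 + ½·13500·(0.770² − 2.81²) − 13500·9.81·(+17.2) = 2680000 + (-49200) − (2280000) = 353000 Pa.

P₂ ≈ 353000 Pa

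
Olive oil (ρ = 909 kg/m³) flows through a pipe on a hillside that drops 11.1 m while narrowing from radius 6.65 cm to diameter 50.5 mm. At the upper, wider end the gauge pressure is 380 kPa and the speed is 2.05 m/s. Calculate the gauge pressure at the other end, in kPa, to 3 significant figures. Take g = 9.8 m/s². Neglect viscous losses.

P₂ ≈ 389 kPa

Continuity gives A₁v₁ = A₂v₂, so v₂ = (139 cm²)/(20.0 cm²) × 2.05 m/s = 14.2 m/s.
Applying Bernoulli between the two ends and solving for P₂: P₂ = P₁ + ½ρ(v₁² − v₂²) − ρgΔh.
P₂ = 380000 + ½·909·(2.05² − 14.2²) − 909·9.8·(−11.1) = 380000 + (-90000) − (-98900) = 389000 Pa.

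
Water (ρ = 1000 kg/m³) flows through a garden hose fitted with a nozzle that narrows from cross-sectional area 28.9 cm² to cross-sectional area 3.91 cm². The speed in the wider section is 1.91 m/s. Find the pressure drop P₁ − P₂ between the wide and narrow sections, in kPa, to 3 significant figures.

Mass conservation (A₁v₁ = A₂v₂) gives v₂ = 1.91 × 28.9/3.91 = 14.1 m/s.
With no height change, Bernoulli's equation is P₁ + ½ρv₁² = P₂ + ½ρv₂².
P₁ − P₂ = ½·1000·(14.1² − 1.91²) = ½·1000·196 = 97800 Pa.

97.8 kPa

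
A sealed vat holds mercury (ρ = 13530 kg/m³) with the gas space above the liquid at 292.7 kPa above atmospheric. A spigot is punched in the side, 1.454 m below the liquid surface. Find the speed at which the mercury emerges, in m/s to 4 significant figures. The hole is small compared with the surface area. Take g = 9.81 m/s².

v ≈ 8.473 m/s

Take point 1 at the surface (v₁ ≈ 0) and point 2 at the hole (at atmospheric pressure). Bernoulli: P₁ + ρg h = P_atm + ½ρv₂².
With P₁ − P_atm = 292700 Pa, v₂ = √(2gh + 2ΔP/ρ) = √(2·9.81·1.454 + 2·292700/13530) = 8.473 m/s.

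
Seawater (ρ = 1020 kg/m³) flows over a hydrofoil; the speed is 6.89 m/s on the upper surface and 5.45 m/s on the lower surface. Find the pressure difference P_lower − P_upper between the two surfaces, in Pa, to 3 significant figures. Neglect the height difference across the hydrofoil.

ΔP ≈ 9060 Pa

With negligible Δh, P + ½ρv² is constant, so P_low − P_up = ½ρ(v_up² − v_low²).
ΔP = ½·1020·(6.89² − 5.45²) = 9060 Pa.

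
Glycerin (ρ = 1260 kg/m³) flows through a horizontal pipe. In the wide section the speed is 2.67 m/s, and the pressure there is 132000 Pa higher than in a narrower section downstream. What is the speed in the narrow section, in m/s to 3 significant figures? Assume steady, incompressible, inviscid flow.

Along the level pipe P + ½ρv² is conserved, hence v₂² = v₁² + 2(P₁ − P₂)/ρ.
v₂ = √(2.67² + 2·132000/1260) = √(7.13 + 210) = 14.7 m/s.

14.7 m/s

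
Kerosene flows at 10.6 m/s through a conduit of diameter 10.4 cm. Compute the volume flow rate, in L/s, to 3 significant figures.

90.0 L/s

Q = A·v = 0.00849 m² × 10.6 m/s = 0.0900 m³/s.
Converting: 0.0900 m³/s × 1000 = 90.0 L/s.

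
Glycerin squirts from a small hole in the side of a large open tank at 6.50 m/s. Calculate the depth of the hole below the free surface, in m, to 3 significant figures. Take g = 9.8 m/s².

2.16 m

Inverting v = √(2gh) gives h = v² / 2g.
h = 6.50²/(2·9.8) = 42.2/19.60 = 2.16 m.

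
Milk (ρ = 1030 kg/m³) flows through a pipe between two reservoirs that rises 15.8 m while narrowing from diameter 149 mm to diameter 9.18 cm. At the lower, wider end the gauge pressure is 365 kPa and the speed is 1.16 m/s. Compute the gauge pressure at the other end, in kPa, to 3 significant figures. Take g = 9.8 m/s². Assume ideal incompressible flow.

By continuity, v₂ = v₁·A₁/A₂ = 1.16·(174/66.2) = 3.06 m/s.
Bernoulli: P₁ + ½ρv₁² + ρg h₁ = P₂ + ½ρv₂² + ρg h₂, so P₂ = P₁ + ½ρ(v₁² − v₂²) − ρg(h₂ − h₁).
P₂ = 365000 + ½·1030·(1.16² − 3.06²) − 1030·9.8·(+15.8) = 365000 + (-4120) − (159000) = 201000 Pa.

P₂ = 201 kPa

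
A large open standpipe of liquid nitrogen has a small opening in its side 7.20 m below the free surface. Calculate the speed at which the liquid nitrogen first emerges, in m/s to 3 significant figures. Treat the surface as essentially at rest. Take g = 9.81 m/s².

v ≈ 11.9 m/s

The surface is effectively still and both ends are open, so ½v² = gh and v = √(2·9.81·7.20) = 11.9 m/s.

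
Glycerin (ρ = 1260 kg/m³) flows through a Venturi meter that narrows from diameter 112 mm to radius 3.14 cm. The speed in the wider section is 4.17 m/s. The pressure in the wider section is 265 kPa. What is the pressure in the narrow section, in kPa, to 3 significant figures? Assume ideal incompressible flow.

165 kPa

Continuity gives A₁v₁ = A₂v₂, so v₂ = (98.5 cm²)/(31.0 cm²) × 4.17 m/s = 13.3 m/s.
Bernoulli (h₁ = h₂): P₁ − P₂ = ½ρ(v₂² − v₁²).
P₂ = P₁ − ½ρ(v₂² − v₁²) = 265000 − ½·1260·(13.3² − 4.17²) = 265000 − 99900 = 165000 Pa.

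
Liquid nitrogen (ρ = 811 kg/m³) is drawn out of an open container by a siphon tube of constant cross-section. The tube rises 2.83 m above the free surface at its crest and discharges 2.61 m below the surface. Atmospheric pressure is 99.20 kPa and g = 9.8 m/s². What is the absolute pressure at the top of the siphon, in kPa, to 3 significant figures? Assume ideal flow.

P_top ≈ 56.0 kPa

Bernoulli surface→outlet gives ½v² = g·h_out, so v = √(2·9.8·2.61) = 7.15 m/s.
With constant cross-section the crest speed equals v; applying Bernoulli from the surface up to the crest, P_top = P_atm − ½ρv² − ρg·h_top.
P_top = 99200 − ½·811·7.15² − 811·9.8·2.83 = 56000 Pa.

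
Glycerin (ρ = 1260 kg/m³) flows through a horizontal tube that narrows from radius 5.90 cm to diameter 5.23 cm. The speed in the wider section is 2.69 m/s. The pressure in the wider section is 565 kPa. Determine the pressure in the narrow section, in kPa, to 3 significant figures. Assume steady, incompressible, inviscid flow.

P₂ = 451 kPa

By continuity, v₂ = v₁·A₁/A₂ = 2.69·(109/21.5) = 13.7 m/s.
Bernoulli (h₁ = h₂): P₁ − P₂ = ½ρ(v₂² − v₁²).
P₂ = P₁ − ½ρ(v₂² − v₁²) = 565000 − ½·1260·(13.7² − 2.69²) = 565000 − 114000 = 451000 Pa.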